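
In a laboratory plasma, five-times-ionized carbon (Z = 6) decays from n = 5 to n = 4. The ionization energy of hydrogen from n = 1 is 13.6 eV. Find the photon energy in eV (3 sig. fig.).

11.0 eV

The Bohr energies scale as Z², so for Z = 6: E_n = −489.6/n² eV.
E_5 = −489.6/25 = −19.58 eV and E_4 = −489.6/16 = −30.60 eV.
The photon energy is |E_5 − E_4| = 11.0 eV.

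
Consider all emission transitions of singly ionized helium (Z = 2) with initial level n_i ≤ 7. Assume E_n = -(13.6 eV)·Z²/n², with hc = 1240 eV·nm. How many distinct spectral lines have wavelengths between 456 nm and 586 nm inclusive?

2

Enumerate all n_i → n_f pairs with 1 ≤ n_f < n_i ≤ 7 and compute λ = 1240 / [13.6·4·(1/n_f² − 1/n_i²)].
Lines falling in [456, 586] nm: 4→3 (468.9 nm), 7→4 (541.5 nm).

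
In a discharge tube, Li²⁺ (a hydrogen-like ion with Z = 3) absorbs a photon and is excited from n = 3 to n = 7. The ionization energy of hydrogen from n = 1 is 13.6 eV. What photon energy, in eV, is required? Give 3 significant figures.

11.1 eV

The Bohr energies scale as Z², so for Z = 3: E_n = −122.4/n² eV.
E_7 = −122.4/49 = −2.498 eV and E_3 = −122.4/9 = −13.60 eV.
The photon energy is |E_7 − E_3| = 11.1 eV.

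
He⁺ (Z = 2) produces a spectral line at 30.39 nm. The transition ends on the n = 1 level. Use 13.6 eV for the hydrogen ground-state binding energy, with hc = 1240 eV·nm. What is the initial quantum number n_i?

n_i = 2

The photon energy is ΔE = hc/λ = 1240 / 30.39 = 40.80 eV.
With Z = 2, ΔE = 54.40 × (1/n_f² − 1/n_i²), so 1/n_f² − 1/n_i² = 0.7501.
With n_f = 1: 1/n_i² = 1/1 − 0.7501 = 0.2499, so n_i ≈ 2.00.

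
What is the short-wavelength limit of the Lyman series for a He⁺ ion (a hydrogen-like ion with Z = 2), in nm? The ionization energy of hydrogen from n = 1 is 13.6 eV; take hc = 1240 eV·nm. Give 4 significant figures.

22.79 nm

The Lyman series has lower level n_f = 1; the series limit corresponds to n_i → ∞.
ΔE_max = 13.6 × 4 / 1² = 54.40 eV.
λ_min = 1240 / 54.40 = 22.79 nm.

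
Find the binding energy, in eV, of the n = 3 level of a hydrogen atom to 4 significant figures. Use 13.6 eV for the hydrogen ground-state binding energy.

E_3 = −13.60/9 = −1.511 eV, so ionization (to E = 0) requires 1.511 eV.

1.511 eV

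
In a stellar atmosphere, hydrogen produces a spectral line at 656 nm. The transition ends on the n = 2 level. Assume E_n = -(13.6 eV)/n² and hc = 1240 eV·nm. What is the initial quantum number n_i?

n_i = 3

The photon energy is ΔE = hc/λ = 1240 / 656 = 1.890 eV.
With Z = 1, ΔE = 13.60 × (1/n_f² − 1/n_i²), so 1/n_f² − 1/n_i² = 0.1390.
With n_f = 2: 1/n_i² = 1/4 − 0.1390 = 0.1110, so n_i ≈ 3.00.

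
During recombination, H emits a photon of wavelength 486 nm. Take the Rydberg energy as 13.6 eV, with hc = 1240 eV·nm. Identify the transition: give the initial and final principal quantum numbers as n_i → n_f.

The photon energy is ΔE = hc/λ = 1240 / 486 = 2.551 eV.
With Z = 1, ΔE = 13.60 × (1/n_f² − 1/n_i²), so 1/n_f² − 1/n_i² = 0.1876.
Trying n_f = 2 gives 1/n_i² = 0.06239, i.e. n_i ≈ 4; this pair matches.

n_i = 4, n_f = 2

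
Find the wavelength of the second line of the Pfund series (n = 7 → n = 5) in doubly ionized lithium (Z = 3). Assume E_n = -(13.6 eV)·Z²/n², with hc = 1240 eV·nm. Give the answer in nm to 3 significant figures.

517 nm

The Pfund series terminates on n_f = 5; the second line has n_i = 5+2 = 7.
ΔE = 122.4 × (1/5² − 1/7²) = 2.398 eV.
λ = 1240 / 2.398 = 517 nm.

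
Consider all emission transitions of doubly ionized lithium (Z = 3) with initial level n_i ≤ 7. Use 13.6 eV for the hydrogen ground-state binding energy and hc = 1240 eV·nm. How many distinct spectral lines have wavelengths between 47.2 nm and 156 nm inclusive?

6

Enumerate all n_i → n_f pairs with 1 ≤ n_f < n_i ≤ 7 and compute λ = 1240 / [13.6·9·(1/n_f² − 1/n_i²)].
Lines falling in [47.2, 156] nm: 5→2 (48.24 nm), 4→2 (54.03 nm), 3→2 (72.94 nm), 7→3 (111.7 nm), 6→3 (121.6 nm), 5→3 (142.5 nm).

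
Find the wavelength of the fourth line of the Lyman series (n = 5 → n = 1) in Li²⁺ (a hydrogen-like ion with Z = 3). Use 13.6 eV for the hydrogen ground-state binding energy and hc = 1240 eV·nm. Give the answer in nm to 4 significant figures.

10.55 nm

The Lyman series terminates on n_f = 1; the fourth line has n_i = 1+4 = 5.
ΔE = 122.4 × (1/1² − 1/5²) = 117.5 eV.
λ = 1240 / 117.5 = 10.55 nm.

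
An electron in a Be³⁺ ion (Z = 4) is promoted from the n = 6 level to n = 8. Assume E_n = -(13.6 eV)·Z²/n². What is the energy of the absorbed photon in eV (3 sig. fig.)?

2.64 eV

The Bohr energies scale as Z², so for Z = 4: E_n = −217.6/n² eV.
E_8 = −217.6/64 = −3.400 eV and E_6 = −217.6/36 = −6.044 eV.
The photon energy is |E_8 − E_6| = 2.64 eV.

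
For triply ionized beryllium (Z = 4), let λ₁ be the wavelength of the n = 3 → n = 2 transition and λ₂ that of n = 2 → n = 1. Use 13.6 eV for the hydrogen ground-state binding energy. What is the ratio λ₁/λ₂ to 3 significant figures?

5.40

λ ∝ 1/ΔE ∝ 1/(1/n_f² − 1/n_i²), and the Z² and hc factors cancel in the ratio.
λ₁/λ₂ = (1/1² − 1/2²)/(1/2² − 1/3²) = 0.7500/0.1389 = 5.40.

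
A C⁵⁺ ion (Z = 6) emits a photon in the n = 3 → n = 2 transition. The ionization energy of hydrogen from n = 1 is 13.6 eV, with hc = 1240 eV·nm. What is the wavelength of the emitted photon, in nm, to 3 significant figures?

18.2 nm

For Z = 6 the level energies scale as Z², so the effective Rydberg energy is 13.6 × 36 = 489.6 eV.
ΔE = 489.6 × (1/2² − 1/3²) = 489.6 × 0.1389 = 68.00 eV.
λ = hc/ΔE = 1240 / 68.00 = 18.2 nm.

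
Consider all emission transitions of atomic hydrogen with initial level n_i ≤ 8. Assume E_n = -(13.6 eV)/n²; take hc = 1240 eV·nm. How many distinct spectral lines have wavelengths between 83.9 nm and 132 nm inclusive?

Enumerate all n_i → n_f pairs with 1 ≤ n_f < n_i ≤ 8 and compute λ = 1240 / [13.6·1·(1/n_f² − 1/n_i²)].
Lines falling in [83.9, 132] nm: 8→1 (92.62 nm), 7→1 (93.08 nm), 6→1 (93.78 nm), 5→1 (94.98 nm), 4→1 (97.25 nm), 3→1 (102.6 nm), 2→1 (121.6 nm).

7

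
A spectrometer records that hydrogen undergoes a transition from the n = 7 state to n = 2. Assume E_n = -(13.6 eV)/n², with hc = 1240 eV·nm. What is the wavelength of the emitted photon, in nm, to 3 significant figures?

ΔE = 13.60 × (1/2² − 1/7²) = 13.60 × 0.2296 = 3.122 eV.
λ = hc/ΔE = 1240 / 3.122 = 397 nm.
This line belongs to the Balmer series.

397 nm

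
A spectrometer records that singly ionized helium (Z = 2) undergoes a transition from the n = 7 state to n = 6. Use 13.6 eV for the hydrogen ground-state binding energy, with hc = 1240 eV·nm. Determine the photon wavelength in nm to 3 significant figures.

3090 nm

For Z = 2 the level energies scale as Z², so the effective Rydberg energy is 13.6 × 4 = 54.40 eV.
ΔE = 54.40 × (1/6² − 1/7²) = 54.40 × 0.007370 = 0.4009 eV.
λ = hc/ΔE = 1240 / 0.4009 = 3090 nm.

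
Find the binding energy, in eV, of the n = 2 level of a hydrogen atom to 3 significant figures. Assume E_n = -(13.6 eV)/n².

E_2 = −13.60/4 = −3.40 eV, so ionization (to E = 0) requires 3.40 eV.

3.40 eV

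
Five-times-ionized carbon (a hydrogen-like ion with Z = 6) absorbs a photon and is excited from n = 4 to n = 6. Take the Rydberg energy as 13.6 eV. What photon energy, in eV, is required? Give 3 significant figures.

The Bohr energies scale as Z², so for Z = 6: E_n = −489.6/n² eV.
E_6 = −489.6/36 = −13.60 eV and E_4 = −489.6/16 = −30.60 eV.
The photon energy is |E_6 − E_4| = 17.0 eV.

17.0 eV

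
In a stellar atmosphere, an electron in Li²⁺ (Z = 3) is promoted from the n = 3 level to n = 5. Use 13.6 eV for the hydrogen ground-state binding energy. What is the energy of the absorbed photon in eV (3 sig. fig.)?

The Bohr energies scale as Z², so for Z = 3: E_n = −122.4/n² eV.
E_5 = −122.4/25 = −4.896 eV and E_3 = −122.4/9 = −13.60 eV.
The photon energy is |E_5 − E_3| = 8.70 eV.

8.70 eV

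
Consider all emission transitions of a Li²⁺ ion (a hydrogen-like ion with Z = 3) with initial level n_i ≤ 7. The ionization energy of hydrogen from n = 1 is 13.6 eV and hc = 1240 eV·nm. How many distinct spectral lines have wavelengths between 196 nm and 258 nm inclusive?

2

Enumerate all n_i → n_f pairs with 1 ≤ n_f < n_i ≤ 7 and compute λ = 1240 / [13.6·9·(1/n_f² − 1/n_i²)].
Lines falling in [196, 258] nm: 4→3 (208.4 nm), 7→4 (240.7 nm).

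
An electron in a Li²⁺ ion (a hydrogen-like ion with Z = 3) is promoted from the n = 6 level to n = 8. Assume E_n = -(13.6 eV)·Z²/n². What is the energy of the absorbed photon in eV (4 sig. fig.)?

1.488 eV

The Bohr energies scale as Z², so for Z = 3: E_n = −122.4/n² eV.
E_8 = −122.4/64 = −1.913 eV and E_6 = −122.4/36 = −3.400 eV.
The photon energy is |E_8 − E_6| = 1.488 eV.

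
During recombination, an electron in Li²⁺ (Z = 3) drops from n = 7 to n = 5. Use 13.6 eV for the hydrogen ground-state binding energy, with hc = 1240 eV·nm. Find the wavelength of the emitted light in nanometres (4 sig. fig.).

For Z = 3 the level energies scale as Z², so the effective Rydberg energy is 13.6 × 9 = 122.4 eV.
ΔE = 122.4 × (1/5² − 1/7²) = 122.4 × 0.01959 = 2.398 eV.
λ = hc/ΔE = 1240 / 2.398 = 517.1 nm.

517.1 nm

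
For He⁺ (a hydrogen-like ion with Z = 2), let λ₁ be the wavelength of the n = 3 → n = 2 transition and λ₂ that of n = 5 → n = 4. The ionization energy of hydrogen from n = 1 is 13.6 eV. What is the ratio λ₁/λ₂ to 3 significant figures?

0.162

λ ∝ 1/ΔE ∝ 1/(1/n_f² − 1/n_i²), and the Z² and hc factors cancel in the ratio.
λ₁/λ₂ = (1/4² − 1/5²)/(1/2² − 1/3²) = 0.02250/0.1389 = 0.162.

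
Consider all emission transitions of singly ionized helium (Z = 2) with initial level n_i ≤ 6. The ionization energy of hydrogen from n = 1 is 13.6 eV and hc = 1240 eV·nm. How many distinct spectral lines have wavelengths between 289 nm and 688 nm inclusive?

3

Enumerate all n_i → n_f pairs with 1 ≤ n_f < n_i ≤ 6 and compute λ = 1240 / [13.6·4·(1/n_f² − 1/n_i²)].
Lines falling in [289, 688] nm: 5→3 (320.5 nm), 4→3 (468.9 nm), 6→4 (656.5 nm).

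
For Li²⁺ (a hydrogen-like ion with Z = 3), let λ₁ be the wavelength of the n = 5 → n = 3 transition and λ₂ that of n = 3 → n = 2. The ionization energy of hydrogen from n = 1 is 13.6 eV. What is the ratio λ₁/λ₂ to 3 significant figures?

λ ∝ 1/ΔE ∝ 1/(1/n_f² − 1/n_i²), and the Z² and hc factors cancel in the ratio.
λ₁/λ₂ = (1/2² − 1/3²)/(1/3² − 1/5²) = 0.1389/0.07111 = 1.95.

1.95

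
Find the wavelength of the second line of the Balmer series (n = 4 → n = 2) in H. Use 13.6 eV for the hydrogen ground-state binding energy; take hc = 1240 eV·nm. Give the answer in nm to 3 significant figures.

The Balmer series terminates on n_f = 2; the second line has n_i = 2+2 = 4.
ΔE = 13.60 × (1/2² − 1/4²) = 2.550 eV.
λ = 1240 / 2.550 = 486 nm.

486 nm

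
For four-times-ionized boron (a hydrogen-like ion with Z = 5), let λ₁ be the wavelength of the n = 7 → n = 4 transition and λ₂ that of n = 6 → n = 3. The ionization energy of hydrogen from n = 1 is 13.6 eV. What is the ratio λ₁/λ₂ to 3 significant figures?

λ ∝ 1/ΔE ∝ 1/(1/n_f² − 1/n_i²), and the Z² and hc factors cancel in the ratio.
λ₁/λ₂ = (1/3² − 1/6²)/(1/4² − 1/7²) = 0.08333/0.04209 = 1.98.

1.98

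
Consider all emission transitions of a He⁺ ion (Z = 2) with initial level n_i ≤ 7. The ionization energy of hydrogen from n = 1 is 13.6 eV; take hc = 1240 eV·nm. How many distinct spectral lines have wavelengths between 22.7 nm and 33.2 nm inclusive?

6

Enumerate all n_i → n_f pairs with 1 ≤ n_f < n_i ≤ 7 and compute λ = 1240 / [13.6·4·(1/n_f² − 1/n_i²)].
Lines falling in [22.7, 33.2] nm: 7→1 (23.27 nm), 6→1 (23.45 nm), 5→1 (23.74 nm), 4→1 (24.31 nm), 3→1 (25.64 nm), 2→1 (30.39 nm).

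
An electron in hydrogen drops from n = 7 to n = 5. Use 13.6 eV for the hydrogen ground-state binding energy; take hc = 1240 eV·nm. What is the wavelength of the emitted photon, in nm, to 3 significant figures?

4650 nm

ΔE = 13.60 × (1/5² − 1/7²) = 13.60 × 0.01959 = 0.2664 eV.
λ = hc/ΔE = 1240 / 0.2664 = 4650 nm.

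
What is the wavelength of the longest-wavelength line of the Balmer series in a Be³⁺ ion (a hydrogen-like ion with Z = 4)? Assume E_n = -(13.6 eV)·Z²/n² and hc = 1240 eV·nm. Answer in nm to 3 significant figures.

The Balmer series terminates on n_f = 2; the first line has n_i = 2+1 = 3.
ΔE = 217.6 × (1/2² − 1/3²) = 30.22 eV.
λ = 1240 / 30.22 = 41.0 nm.

41.0 nm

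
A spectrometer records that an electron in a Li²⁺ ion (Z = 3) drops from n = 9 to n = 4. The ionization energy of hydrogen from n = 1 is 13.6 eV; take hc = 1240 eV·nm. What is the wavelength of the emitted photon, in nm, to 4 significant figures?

202.0 nm

For Z = 3 the level energies scale as Z², so the effective Rydberg energy is 13.6 × 9 = 122.4 eV.
ΔE = 122.4 × (1/4² − 1/9²) = 122.4 × 0.05015 = 6.139 eV.
λ = hc/ΔE = 1240 / 6.139 = 202.0 nm.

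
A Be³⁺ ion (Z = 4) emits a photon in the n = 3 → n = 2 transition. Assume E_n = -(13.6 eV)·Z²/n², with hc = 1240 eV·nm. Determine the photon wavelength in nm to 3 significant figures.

For Z = 4 the level energies scale as Z², so the effective Rydberg energy is 13.6 × 16 = 217.6 eV.
ΔE = 217.6 × (1/2² − 1/3²) = 217.6 × 0.1389 = 30.22 eV.
λ = hc/ΔE = 1240 / 30.22 = 41.0 nm.

41.0 nm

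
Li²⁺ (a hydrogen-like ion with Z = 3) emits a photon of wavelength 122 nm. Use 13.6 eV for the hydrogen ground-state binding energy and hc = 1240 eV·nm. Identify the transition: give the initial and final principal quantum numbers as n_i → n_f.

n_i = 6, n_f = 3

The photon energy is ΔE = hc/λ = 1240 / 122 = 10.16 eV.
With Z = 3, ΔE = 122.4 × (1/n_f² − 1/n_i²), so 1/n_f² − 1/n_i² = 0.08304.
Trying n_f = 3 gives 1/n_i² = 0.02807, i.e. n_i ≈ 6; this pair matches.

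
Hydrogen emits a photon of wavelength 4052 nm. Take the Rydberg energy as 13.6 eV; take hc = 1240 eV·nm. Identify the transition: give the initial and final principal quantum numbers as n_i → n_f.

The photon energy is ΔE = hc/λ = 1240 / 4052 = 0.3060 eV.
With Z = 1, ΔE = 13.60 × (1/n_f² − 1/n_i²), so 1/n_f² − 1/n_i² = 0.02250.
Trying n_f = 4 gives 1/n_i² = 0.04000, i.e. n_i ≈ 5; this pair matches.

n_i = 5, n_f = 4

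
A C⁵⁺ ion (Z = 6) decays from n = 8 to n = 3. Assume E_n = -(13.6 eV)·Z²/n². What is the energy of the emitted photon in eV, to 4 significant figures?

46.75 eV

The Bohr energies scale as Z², so for Z = 6: E_n = −489.6/n² eV.
E_8 = −489.6/64 = −7.650 eV and E_3 = −489.6/9 = −54.40 eV.
The photon energy is |E_8 − E_3| = 46.75 eV.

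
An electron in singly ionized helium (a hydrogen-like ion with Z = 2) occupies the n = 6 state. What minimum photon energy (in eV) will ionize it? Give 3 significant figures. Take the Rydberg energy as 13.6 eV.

E_n = −13.6 Z²/n² = −54.40/n² eV for Z = 2.
E_6 = −54.40/36 = −1.51 eV, so ionization (to E = 0) requires 1.51 eV.

1.51 eV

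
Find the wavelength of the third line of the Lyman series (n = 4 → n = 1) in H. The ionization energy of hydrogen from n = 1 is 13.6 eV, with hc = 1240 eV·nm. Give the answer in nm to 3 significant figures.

97.3 nm

The Lyman series terminates on n_f = 1; the third line has n_i = 1+3 = 4.
ΔE = 13.60 × (1/1² − 1/4²) = 12.75 eV.
λ = 1240 / 12.75 = 97.3 nm.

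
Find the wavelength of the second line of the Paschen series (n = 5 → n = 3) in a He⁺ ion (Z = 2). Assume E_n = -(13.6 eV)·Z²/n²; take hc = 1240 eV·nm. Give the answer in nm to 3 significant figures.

321 nm

The Paschen series terminates on n_f = 3; the second line has n_i = 3+2 = 5.
ΔE = 54.40 × (1/3² − 1/5²) = 3.868 eV.
λ = 1240 / 3.868 = 321 nm.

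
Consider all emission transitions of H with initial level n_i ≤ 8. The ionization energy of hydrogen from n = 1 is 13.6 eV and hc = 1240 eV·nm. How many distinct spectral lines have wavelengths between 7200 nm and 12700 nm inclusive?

3

Enumerate all n_i → n_f pairs with 1 ≤ n_f < n_i ≤ 8 and compute λ = 1240 / [13.6·1·(1/n_f² − 1/n_i²)].
Lines falling in [7200, 12700] nm: 6→5 (7460 nm), 8→6 (7503 nm), 7→6 (12370 nm).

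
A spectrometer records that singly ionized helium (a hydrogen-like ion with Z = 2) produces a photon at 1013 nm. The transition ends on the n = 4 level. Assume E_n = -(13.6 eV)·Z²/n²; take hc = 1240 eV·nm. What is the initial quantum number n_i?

The photon energy is ΔE = hc/λ = 1240 / 1013 = 1.224 eV.
With Z = 2, ΔE = 54.40 × (1/n_f² − 1/n_i²), so 1/n_f² − 1/n_i² = 0.02250.
With n_f = 4: 1/n_i² = 1/16 − 0.02250 = 0.04000, so n_i ≈ 5.00.

n_i = 5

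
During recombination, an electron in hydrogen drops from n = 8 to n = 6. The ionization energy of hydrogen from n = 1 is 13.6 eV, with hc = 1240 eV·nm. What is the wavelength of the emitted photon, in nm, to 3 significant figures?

7500 nm

ΔE = 13.60 × (1/6² − 1/8²) = 13.60 × 0.01215 = 0.1653 eV.
λ = hc/ΔE = 1240 / 0.1653 = 7500 nm.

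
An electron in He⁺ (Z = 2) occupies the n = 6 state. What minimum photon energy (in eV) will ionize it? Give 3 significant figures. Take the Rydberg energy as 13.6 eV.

1.51 eV

E_n = −13.6 Z²/n² = −54.40/n² eV for Z = 2.
E_6 = −54.40/36 = −1.51 eV, so ionization (to E = 0) requires 1.51 eV.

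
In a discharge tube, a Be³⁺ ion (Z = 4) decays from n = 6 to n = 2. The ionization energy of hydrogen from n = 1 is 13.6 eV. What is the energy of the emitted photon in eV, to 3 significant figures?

48.4 eV

The Bohr energies scale as Z², so for Z = 4: E_n = −217.6/n² eV.
E_6 = −217.6/36 = −6.044 eV and E_2 = −217.6/4 = −54.40 eV.
The photon energy is |E_6 − E_2| = 48.4 eV.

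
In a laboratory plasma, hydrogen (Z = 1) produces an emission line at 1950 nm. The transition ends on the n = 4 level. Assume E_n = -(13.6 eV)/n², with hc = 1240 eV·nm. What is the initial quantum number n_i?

n_i = 8

The photon energy is ΔE = hc/λ = 1240 / 1950 = 0.6359 eV.
With Z = 1, ΔE = 13.60 × (1/n_f² − 1/n_i²), so 1/n_f² − 1/n_i² = 0.04676.
With n_f = 4: 1/n_i² = 1/16 − 0.04676 = 0.01574, so n_i ≈ 7.97.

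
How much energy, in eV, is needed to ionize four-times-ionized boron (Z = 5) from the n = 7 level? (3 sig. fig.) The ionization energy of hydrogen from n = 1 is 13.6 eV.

6.94 eV

E_n = −13.6 Z²/n² = −340.0/n² eV for Z = 5.
E_7 = −340.0/49 = −6.94 eV, so ionization (to E = 0) requires 6.94 eV.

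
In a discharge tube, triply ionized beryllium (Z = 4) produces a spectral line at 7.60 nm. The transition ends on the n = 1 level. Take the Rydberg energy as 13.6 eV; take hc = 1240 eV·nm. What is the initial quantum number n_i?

The photon energy is ΔE = hc/λ = 1240 / 7.60 = 163.2 eV.
With Z = 4, ΔE = 217.6 × (1/n_f² − 1/n_i²), so 1/n_f² − 1/n_i² = 0.7498.
With n_f = 1: 1/n_i² = 1/1 − 0.7498 = 0.2502, so n_i ≈ 2.00.

n_i = 2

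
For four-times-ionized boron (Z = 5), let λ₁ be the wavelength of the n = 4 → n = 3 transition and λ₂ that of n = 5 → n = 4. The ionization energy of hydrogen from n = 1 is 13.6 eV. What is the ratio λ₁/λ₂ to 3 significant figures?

0.463

λ ∝ 1/ΔE ∝ 1/(1/n_f² − 1/n_i²), and the Z² and hc factors cancel in the ratio.
λ₁/λ₂ = (1/4² − 1/5²)/(1/3² − 1/4²) = 0.02250/0.04861 = 0.463.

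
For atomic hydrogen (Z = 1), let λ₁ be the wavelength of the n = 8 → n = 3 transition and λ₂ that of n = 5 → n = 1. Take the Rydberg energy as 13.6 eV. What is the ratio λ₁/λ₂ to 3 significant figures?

10.1

λ ∝ 1/ΔE ∝ 1/(1/n_f² − 1/n_i²), and the Z² and hc factors cancel in the ratio.
λ₁/λ₂ = (1/1² − 1/5²)/(1/3² − 1/8²) = 0.9600/0.09549 = 10.1.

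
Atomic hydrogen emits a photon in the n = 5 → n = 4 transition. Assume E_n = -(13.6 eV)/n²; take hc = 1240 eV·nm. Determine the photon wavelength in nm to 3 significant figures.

ΔE = 13.60 × (1/4² − 1/5²) = 13.60 × 0.02250 = 0.3060 eV.
λ = hc/ΔE = 1240 / 0.3060 = 4050 nm.
This line belongs to the Brackett series.

4050 nm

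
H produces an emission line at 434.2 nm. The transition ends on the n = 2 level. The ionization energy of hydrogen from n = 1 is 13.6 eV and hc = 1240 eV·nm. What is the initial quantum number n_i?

n_i = 5

The photon energy is ΔE = hc/λ = 1240 / 434.2 = 2.856 eV.
With Z = 1, ΔE = 13.60 × (1/n_f² − 1/n_i²), so 1/n_f² − 1/n_i² = 0.2100.
With n_f = 2: 1/n_i² = 1/4 − 0.2100 = 0.04001, so n_i ≈ 5.00.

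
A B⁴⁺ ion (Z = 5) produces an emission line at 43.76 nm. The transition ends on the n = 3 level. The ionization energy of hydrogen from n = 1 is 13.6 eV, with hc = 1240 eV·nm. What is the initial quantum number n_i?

The photon energy is ΔE = hc/λ = 1240 / 43.76 = 28.34 eV.
With Z = 5, ΔE = 340.0 × (1/n_f² − 1/n_i²), so 1/n_f² − 1/n_i² = 0.08334.
With n_f = 3: 1/n_i² = 1/9 − 0.08334 = 0.02777, so n_i ≈ 6.00.

n_i = 6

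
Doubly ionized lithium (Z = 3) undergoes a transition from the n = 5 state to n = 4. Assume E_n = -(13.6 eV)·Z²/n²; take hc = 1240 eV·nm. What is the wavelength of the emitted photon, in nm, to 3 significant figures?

450 nm

For Z = 3 the level energies scale as Z², so the effective Rydberg energy is 13.6 × 9 = 122.4 eV.
ΔE = 122.4 × (1/4² − 1/5²) = 122.4 × 0.02250 = 2.754 eV.
λ = hc/ΔE = 1240 / 2.754 = 450 nm.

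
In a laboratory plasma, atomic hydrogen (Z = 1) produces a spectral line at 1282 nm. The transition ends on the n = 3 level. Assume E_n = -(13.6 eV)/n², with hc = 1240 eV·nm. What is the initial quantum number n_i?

n_i = 5

The photon energy is ΔE = hc/λ = 1240 / 1282 = 0.9672 eV.
With Z = 1, ΔE = 13.60 × (1/n_f² − 1/n_i²), so 1/n_f² − 1/n_i² = 0.07112.
With n_f = 3: 1/n_i² = 1/9 − 0.07112 = 0.03999, so n_i ≈ 5.00.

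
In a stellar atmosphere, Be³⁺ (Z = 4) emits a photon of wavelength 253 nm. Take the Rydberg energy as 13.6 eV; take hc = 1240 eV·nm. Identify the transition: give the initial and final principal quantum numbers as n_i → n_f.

The photon energy is ΔE = hc/λ = 1240 / 253 = 4.901 eV.
With Z = 4, ΔE = 217.6 × (1/n_f² − 1/n_i²), so 1/n_f² − 1/n_i² = 0.02252.
Trying n_f = 4 gives 1/n_i² = 0.03998, i.e. n_i ≈ 5; this pair matches.

n_i = 5, n_f = 4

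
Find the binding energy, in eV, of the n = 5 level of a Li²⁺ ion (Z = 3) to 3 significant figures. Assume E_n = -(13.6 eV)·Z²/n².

E_n = −13.6 Z²/n² = −122.4/n² eV for Z = 3.
E_5 = −122.4/25 = −4.90 eV, so ionization (to E = 0) requires 4.90 eV.

4.90 eV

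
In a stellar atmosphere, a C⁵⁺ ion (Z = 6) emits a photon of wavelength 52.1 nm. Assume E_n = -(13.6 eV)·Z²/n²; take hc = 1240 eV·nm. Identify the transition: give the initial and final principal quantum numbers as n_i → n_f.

The photon energy is ΔE = hc/λ = 1240 / 52.1 = 23.80 eV.
With Z = 6, ΔE = 489.6 × (1/n_f² − 1/n_i²), so 1/n_f² − 1/n_i² = 0.04861.
Trying n_f = 3 gives 1/n_i² = 0.06250, i.e. n_i ≈ 4; this pair matches.

n_i = 4, n_f = 3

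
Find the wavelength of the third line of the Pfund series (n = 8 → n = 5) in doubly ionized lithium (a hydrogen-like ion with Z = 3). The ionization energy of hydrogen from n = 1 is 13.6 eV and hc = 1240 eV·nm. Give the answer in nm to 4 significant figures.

415.6 nm

The Pfund series terminates on n_f = 5; the third line has n_i = 5+3 = 8.
ΔE = 122.4 × (1/5² − 1/8²) = 2.984 eV.
λ = 1240 / 2.984 = 415.6 nm.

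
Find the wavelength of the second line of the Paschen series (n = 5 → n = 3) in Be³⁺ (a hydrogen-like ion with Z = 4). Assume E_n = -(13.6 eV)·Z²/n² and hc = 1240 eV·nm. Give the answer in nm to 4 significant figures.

80.14 nm

The Paschen series terminates on n_f = 3; the second line has n_i = 3+2 = 5.
ΔE = 217.6 × (1/3² − 1/5²) = 15.47 eV.
λ = 1240 / 15.47 = 80.14 nm.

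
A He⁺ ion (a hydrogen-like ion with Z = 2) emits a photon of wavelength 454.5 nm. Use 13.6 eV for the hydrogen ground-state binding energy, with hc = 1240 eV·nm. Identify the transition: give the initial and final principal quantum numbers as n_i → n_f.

The photon energy is ΔE = hc/λ = 1240 / 454.5 = 2.728 eV.
With Z = 2, ΔE = 54.40 × (1/n_f² − 1/n_i²), so 1/n_f² − 1/n_i² = 0.05015.
Trying n_f = 4 gives 1/n_i² = 0.01235, i.e. n_i ≈ 9; this pair matches.

n_i = 9, n_f = 4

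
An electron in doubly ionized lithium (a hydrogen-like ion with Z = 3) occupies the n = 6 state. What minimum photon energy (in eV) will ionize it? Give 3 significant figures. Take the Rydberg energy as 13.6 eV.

E_n = −13.6 Z²/n² = −122.4/n² eV for Z = 3.
E_6 = −122.4/36 = −3.40 eV, so ionization (to E = 0) requires 3.40 eV.

3.40 eV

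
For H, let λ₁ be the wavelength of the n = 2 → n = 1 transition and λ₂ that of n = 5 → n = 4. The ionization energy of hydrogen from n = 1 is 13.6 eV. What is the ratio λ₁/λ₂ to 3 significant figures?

λ ∝ 1/ΔE ∝ 1/(1/n_f² − 1/n_i²), and the Z² and hc factors cancel in the ratio.
λ₁/λ₂ = (1/4² − 1/5²)/(1/1² − 1/2²) = 0.02250/0.7500 = 0.0300.

0.0300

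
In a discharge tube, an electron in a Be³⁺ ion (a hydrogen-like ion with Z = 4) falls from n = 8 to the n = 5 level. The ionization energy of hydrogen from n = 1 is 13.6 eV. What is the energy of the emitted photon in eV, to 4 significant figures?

The Bohr energies scale as Z², so for Z = 4: E_n = −217.6/n² eV.
E_8 = −217.6/64 = −3.400 eV and E_5 = −217.6/25 = −8.704 eV.
The photon energy is |E_8 − E_5| = 5.304 eV.

5.304 eV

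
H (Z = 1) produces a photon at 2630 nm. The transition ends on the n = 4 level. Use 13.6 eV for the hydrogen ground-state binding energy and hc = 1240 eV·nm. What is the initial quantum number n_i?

The photon energy is ΔE = hc/λ = 1240 / 2630 = 0.4715 eV.
With Z = 1, ΔE = 13.60 × (1/n_f² − 1/n_i²), so 1/n_f² − 1/n_i² = 0.03467.
With n_f = 4: 1/n_i² = 1/16 − 0.03467 = 0.02783, so n_i ≈ 5.99.

n_i = 6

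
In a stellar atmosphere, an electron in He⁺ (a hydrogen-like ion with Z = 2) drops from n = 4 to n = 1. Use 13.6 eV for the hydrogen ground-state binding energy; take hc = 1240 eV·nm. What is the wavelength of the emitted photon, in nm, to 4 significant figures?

For Z = 2 the level energies scale as Z², so the effective Rydberg energy is 13.6 × 4 = 54.40 eV.
ΔE = 54.40 × (1/1² − 1/4²) = 54.40 × 0.9375 = 51.00 eV.
λ = hc/ΔE = 1240 / 51.00 = 24.31 nm.

24.31 nm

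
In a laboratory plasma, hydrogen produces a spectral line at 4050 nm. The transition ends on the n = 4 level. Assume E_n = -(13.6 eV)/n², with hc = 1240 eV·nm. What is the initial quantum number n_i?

n_i = 5

The photon energy is ΔE = hc/λ = 1240 / 4050 = 0.3062 eV.
With Z = 1, ΔE = 13.60 × (1/n_f² − 1/n_i²), so 1/n_f² − 1/n_i² = 0.02251.
With n_f = 4: 1/n_i² = 1/16 − 0.02251 = 0.03999, so n_i ≈ 5.00.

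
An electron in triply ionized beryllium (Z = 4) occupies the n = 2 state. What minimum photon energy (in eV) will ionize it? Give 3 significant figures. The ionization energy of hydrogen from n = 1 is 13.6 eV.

E_n = −13.6 Z²/n² = −217.6/n² eV for Z = 4.
E_2 = −217.6/4 = −54.4 eV, so ionization (to E = 0) requires 54.4 eV.

54.4 eV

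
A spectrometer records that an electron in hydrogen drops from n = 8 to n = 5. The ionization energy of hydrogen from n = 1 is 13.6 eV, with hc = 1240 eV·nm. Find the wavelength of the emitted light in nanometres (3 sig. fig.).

ΔE = 13.60 × (1/5² − 1/8²) = 13.60 × 0.02438 = 0.3315 eV.
λ = hc/ΔE = 1240 / 0.3315 = 3740 nm.

3740 nm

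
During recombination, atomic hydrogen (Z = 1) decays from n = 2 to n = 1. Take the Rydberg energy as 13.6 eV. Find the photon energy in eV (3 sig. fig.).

10.2 eV

E_2 = −13.60/4 = −3.400 eV and E_1 = −13.60/1 = −13.60 eV.
The photon energy is |E_2 − E_1| = 10.2 eV.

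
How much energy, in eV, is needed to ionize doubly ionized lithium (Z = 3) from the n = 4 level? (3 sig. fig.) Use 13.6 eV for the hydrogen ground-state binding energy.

7.65 eV

E_n = −13.6 Z²/n² = −122.4/n² eV for Z = 3.
E_4 = −122.4/16 = −7.65 eV, so ionization (to E = 0) requires 7.65 eV.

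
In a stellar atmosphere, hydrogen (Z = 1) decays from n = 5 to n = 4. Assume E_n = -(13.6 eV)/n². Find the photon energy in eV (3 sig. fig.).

E_5 = −13.60/25 = −0.5440 eV and E_4 = −13.60/16 = −0.8500 eV.
The photon energy is |E_5 − E_4| = 0.306 eV.

0.306 eV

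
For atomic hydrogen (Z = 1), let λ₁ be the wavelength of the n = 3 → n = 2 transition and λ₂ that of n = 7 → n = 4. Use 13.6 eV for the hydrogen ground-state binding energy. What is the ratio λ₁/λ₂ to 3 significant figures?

λ ∝ 1/ΔE ∝ 1/(1/n_f² − 1/n_i²), and the Z² and hc factors cancel in the ratio.
λ₁/λ₂ = (1/4² − 1/7²)/(1/2² − 1/3²) = 0.04209/0.1389 = 0.303.

0.303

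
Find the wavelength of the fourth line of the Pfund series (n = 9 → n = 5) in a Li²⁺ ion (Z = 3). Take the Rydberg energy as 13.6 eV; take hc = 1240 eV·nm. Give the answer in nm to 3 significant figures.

The Pfund series terminates on n_f = 5; the fourth line has n_i = 5+4 = 9.
ΔE = 122.4 × (1/5² − 1/9²) = 3.385 eV.
λ = 1240 / 3.385 = 366 nm.

366 nm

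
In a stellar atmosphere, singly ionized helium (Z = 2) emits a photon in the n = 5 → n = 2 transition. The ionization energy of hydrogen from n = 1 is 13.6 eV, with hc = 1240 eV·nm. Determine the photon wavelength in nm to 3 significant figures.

109 nm

For Z = 2 the level energies scale as Z², so the effective Rydberg energy is 13.6 × 4 = 54.40 eV.
ΔE = 54.40 × (1/2² − 1/5²) = 54.40 × 0.2100 = 11.42 eV.
λ = hc/ΔE = 1240 / 11.42 = 109 nm.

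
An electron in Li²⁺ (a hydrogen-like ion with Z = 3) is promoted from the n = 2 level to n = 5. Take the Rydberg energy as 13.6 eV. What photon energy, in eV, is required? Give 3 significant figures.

The Bohr energies scale as Z², so for Z = 3: E_n = −122.4/n² eV.
E_5 = −122.4/25 = −4.896 eV and E_2 = −122.4/4 = −30.60 eV.
The photon energy is |E_5 − E_2| = 25.7 eV.

25.7 eV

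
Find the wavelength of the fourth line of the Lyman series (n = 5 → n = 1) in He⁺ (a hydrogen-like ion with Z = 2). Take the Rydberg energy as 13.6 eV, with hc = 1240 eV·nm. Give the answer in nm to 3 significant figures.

The Lyman series terminates on n_f = 1; the fourth line has n_i = 1+4 = 5.
ΔE = 54.40 × (1/1² − 1/5²) = 52.22 eV.
λ = 1240 / 52.22 = 23.7 nm.

23.7 nm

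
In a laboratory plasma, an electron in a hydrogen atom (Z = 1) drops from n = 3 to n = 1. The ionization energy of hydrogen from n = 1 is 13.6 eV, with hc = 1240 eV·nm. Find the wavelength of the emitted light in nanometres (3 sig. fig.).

ΔE = 13.60 × (1/1² − 1/3²) = 13.60 × 0.8889 = 12.09 eV.
λ = hc/ΔE = 1240 / 12.09 = 103 nm.

103 nm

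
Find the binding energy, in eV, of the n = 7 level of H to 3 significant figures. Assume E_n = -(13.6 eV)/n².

0.278 eV

E_7 = −13.60/49 = −0.278 eV, so ionization (to E = 0) requires 0.278 eV.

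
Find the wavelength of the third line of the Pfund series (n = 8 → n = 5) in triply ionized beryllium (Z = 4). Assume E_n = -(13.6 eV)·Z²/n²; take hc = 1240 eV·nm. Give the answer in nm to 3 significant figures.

234 nm

The Pfund series terminates on n_f = 5; the third line has n_i = 5+3 = 8.
ΔE = 217.6 × (1/5² − 1/8²) = 5.304 eV.
λ = 1240 / 5.304 = 234 nm.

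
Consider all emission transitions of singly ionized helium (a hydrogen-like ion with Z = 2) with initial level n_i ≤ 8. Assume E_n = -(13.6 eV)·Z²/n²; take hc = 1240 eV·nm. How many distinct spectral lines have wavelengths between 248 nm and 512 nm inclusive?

5

Enumerate all n_i → n_f pairs with 1 ≤ n_f < n_i ≤ 8 and compute λ = 1240 / [13.6·4·(1/n_f² − 1/n_i²)].
Lines falling in [248, 512] nm: 7→3 (251.3 nm), 6→3 (273.5 nm), 5→3 (320.5 nm), 4→3 (468.9 nm), 8→4 (486.3 nm).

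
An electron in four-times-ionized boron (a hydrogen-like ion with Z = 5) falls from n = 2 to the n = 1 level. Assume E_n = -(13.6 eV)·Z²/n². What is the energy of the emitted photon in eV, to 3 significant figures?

The Bohr energies scale as Z², so for Z = 5: E_n = −340.0/n² eV.
E_2 = −340.0/4 = −85.00 eV and E_1 = −340.0/1 = −340.0 eV.
The photon energy is |E_2 − E_1| = 255 eV.

255 eV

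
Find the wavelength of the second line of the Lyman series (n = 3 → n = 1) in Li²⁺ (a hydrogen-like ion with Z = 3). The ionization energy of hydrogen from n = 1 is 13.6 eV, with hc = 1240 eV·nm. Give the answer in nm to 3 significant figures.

The Lyman series terminates on n_f = 1; the second line has n_i = 1+2 = 3.
ΔE = 122.4 × (1/1² − 1/3²) = 108.8 eV.
λ = 1240 / 108.8 = 11.4 nm.

11.4 nm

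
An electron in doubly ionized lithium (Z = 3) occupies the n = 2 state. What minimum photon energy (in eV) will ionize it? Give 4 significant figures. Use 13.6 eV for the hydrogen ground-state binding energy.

30.60 eV

E_n = −13.6 Z²/n² = −122.4/n² eV for Z = 3.
E_2 = −122.4/4 = −30.60 eV, so ionization (to E = 0) requires 30.60 eV.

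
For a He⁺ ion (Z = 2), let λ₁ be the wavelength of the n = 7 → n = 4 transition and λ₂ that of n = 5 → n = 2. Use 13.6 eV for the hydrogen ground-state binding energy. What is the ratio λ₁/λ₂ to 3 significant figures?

4.99

λ ∝ 1/ΔE ∝ 1/(1/n_f² − 1/n_i²), and the Z² and hc factors cancel in the ratio.
λ₁/λ₂ = (1/2² − 1/5²)/(1/4² − 1/7²) = 0.2100/0.04209 = 4.99.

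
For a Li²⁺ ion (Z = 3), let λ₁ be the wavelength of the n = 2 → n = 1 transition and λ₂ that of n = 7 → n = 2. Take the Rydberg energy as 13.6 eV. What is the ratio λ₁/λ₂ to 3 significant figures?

λ ∝ 1/ΔE ∝ 1/(1/n_f² − 1/n_i²), and the Z² and hc factors cancel in the ratio.
λ₁/λ₂ = (1/2² − 1/7²)/(1/1² − 1/2²) = 0.2296/0.7500 = 0.306.

0.306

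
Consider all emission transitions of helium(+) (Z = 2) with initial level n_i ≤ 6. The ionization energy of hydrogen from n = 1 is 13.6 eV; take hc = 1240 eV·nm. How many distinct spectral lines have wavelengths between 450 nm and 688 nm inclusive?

Enumerate all n_i → n_f pairs with 1 ≤ n_f < n_i ≤ 6 and compute λ = 1240 / [13.6·4·(1/n_f² − 1/n_i²)].
Lines falling in [450, 688] nm: 4→3 (468.9 nm), 6→4 (656.5 nm).

2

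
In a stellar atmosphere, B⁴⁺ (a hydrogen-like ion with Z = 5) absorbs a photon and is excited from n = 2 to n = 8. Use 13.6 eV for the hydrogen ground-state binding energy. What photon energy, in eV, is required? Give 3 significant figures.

79.7 eV

The Bohr energies scale as Z², so for Z = 5: E_n = −340.0/n² eV.
E_8 = −340.0/64 = −5.313 eV and E_2 = −340.0/4 = −85.00 eV.
The photon energy is |E_8 − E_2| = 79.7 eV.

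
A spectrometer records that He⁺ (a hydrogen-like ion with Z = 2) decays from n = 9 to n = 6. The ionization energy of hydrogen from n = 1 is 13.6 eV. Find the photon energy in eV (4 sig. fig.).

0.8395 eV

The Bohr energies scale as Z², so for Z = 2: E_n = −54.40/n² eV.
E_9 = −54.40/81 = −0.6716 eV and E_6 = −54.40/36 = −1.511 eV.
The photon energy is |E_9 − E_6| = 0.8395 eV.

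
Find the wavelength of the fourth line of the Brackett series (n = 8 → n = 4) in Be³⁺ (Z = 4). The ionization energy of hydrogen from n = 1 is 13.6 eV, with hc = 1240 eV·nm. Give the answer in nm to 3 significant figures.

The Brackett series terminates on n_f = 4; the fourth line has n_i = 4+4 = 8.
ΔE = 217.6 × (1/4² − 1/8²) = 10.20 eV.
λ = 1240 / 10.20 = 122 nm.

122 nm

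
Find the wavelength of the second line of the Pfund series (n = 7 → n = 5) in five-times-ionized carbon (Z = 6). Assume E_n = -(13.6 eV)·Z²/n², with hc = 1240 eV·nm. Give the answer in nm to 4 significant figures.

129.3 nm

The Pfund series terminates on n_f = 5; the second line has n_i = 5+2 = 7.
ΔE = 489.6 × (1/5² − 1/7²) = 9.592 eV.
λ = 1240 / 9.592 = 129.3 nm.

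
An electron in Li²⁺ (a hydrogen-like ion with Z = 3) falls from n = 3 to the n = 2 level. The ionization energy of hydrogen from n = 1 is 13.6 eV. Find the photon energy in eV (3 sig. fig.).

The Bohr energies scale as Z², so for Z = 3: E_n = −122.4/n² eV.
E_3 = −122.4/9 = −13.60 eV and E_2 = −122.4/4 = −30.60 eV.
The photon energy is |E_3 − E_2| = 17.0 eV.

17.0 eV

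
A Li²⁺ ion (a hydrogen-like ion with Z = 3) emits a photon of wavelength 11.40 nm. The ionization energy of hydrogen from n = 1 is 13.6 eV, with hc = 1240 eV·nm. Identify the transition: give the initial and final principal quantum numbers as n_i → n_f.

The photon energy is ΔE = hc/λ = 1240 / 11.40 = 108.8 eV.
With Z = 3, ΔE = 122.4 × (1/n_f² − 1/n_i²), so 1/n_f² − 1/n_i² = 0.8887.
Trying n_f = 1 gives 1/n_i² = 0.1113, i.e. n_i ≈ 3; this pair matches.

n_i = 3, n_f = 1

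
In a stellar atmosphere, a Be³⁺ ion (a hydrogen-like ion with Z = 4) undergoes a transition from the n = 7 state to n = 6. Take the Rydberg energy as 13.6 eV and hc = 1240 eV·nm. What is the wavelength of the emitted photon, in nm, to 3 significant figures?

For Z = 4 the level energies scale as Z², so the effective Rydberg energy is 13.6 × 16 = 217.6 eV.
ΔE = 217.6 × (1/6² − 1/7²) = 217.6 × 0.007370 = 1.604 eV.
λ = hc/ΔE = 1240 / 1.604 = 773 nm.

773 nm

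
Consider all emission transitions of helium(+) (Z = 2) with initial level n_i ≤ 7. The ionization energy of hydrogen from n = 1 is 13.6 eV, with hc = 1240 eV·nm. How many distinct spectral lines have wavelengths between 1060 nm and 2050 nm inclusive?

Enumerate all n_i → n_f pairs with 1 ≤ n_f < n_i ≤ 7 and compute λ = 1240 / [13.6·4·(1/n_f² − 1/n_i²)].
Lines falling in [1060, 2050] nm: 7→5 (1163 nm), 6→5 (1865 nm).

2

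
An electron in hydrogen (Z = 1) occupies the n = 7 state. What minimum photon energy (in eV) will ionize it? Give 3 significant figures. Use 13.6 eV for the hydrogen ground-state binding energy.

E_7 = −13.60/49 = −0.278 eV, so ionization (to E = 0) requires 0.278 eV.

0.278 eV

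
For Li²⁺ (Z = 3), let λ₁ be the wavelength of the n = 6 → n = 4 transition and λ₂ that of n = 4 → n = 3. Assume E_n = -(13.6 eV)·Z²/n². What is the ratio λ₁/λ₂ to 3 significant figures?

λ ∝ 1/ΔE ∝ 1/(1/n_f² − 1/n_i²), and the Z² and hc factors cancel in the ratio.
λ₁/λ₂ = (1/3² − 1/4²)/(1/4² − 1/6²) = 0.04861/0.03472 = 1.40.

1.40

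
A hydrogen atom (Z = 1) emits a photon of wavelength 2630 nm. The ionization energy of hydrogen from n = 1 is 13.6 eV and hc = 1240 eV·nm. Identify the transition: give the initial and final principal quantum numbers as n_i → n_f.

n_i = 6, n_f = 4

The photon energy is ΔE = hc/λ = 1240 / 2630 = 0.4715 eV.
With Z = 1, ΔE = 13.60 × (1/n_f² − 1/n_i²), so 1/n_f² − 1/n_i² = 0.03467.
Trying n_f = 4 gives 1/n_i² = 0.02783, i.e. n_i ≈ 6; this pair matches.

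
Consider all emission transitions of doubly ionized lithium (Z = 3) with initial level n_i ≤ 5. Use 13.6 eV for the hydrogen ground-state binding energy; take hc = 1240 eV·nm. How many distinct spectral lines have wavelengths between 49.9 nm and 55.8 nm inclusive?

1

Enumerate all n_i → n_f pairs with 1 ≤ n_f < n_i ≤ 5 and compute λ = 1240 / [13.6·9·(1/n_f² − 1/n_i²)].
Lines falling in [49.9, 55.8] nm: 4→2 (54.03 nm).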